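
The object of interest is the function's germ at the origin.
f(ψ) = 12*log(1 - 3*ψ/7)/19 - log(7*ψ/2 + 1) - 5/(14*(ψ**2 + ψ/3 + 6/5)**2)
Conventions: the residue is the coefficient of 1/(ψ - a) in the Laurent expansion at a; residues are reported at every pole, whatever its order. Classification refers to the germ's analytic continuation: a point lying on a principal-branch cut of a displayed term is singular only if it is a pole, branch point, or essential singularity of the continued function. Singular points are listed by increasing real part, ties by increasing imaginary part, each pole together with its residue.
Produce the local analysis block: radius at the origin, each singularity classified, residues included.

Radius of convergence at 0: 2/7.
At -2/7: a logarithmic branch point.
At (-1/6) - ((1/30)*sqrt(1055))*i: a pole of order 2; residue -((675/311647)*sqrt(1055))*i.
At (-1/6) + ((1/30)*sqrt(1055))*i: a pole of order 2; residue ((675/311647)*sqrt(1055))*i.
At 7/3: a logarithmic branch point.

Denominator factor (ψ**2 + ψ/3 + 6/5)^2: discriminant -211/45, complex-conjugate roots (-1/6) + ((1/30)*sqrt(1055))*i and (-1/6) - ((1/30)*sqrt(1055))*i; poles of order 2, moduli (1/5)*sqrt(30) and (1/5)*sqrt(30).
Branch term (-1)*log(1 - ψ/(-2/7)): its argument vanishes at ψ = -2/7, a logarithmic branch point, modulus 2/7.
Branch term (12/19)*log(1 - ψ/(7/3)): its argument vanishes at ψ = 7/3, a logarithmic branch point, modulus 7/3.
The radius of convergence is the smallest modulus among the singular points: 2/7.
The branch terms are analytic at (-1/6) - ((1/30)*sqrt(1055))*i and contribute nothing to the residue; only the rational part matters.
The factor ψ**2 + ψ/3 + 6/5 splits as (ψ - a)(ψ - a') with a = (-1/6) - ((1/30)*sqrt(1055))*i, a' = (-1/6) + ((1/30)*sqrt(1055))*i. At the order-2 pole a set g(ψ) = (ψ - a)^2*(rational part) = [-5/14] / (ψ - a')^2.
Order-2 pole: residue = g'(a); g'((-1/6) - ((1/30)*sqrt(1055))*i) = -((675/311647)*sqrt(1055))*i, so the residue is -((675/311647)*sqrt(1055))*i.
The branch terms are analytic at (-1/6) + ((1/30)*sqrt(1055))*i and contribute nothing to the residue; only the rational part matters.
The factor ψ**2 + ψ/3 + 6/5 splits as (ψ - a)(ψ - a') with a = (-1/6) + ((1/30)*sqrt(1055))*i, a' = (-1/6) - ((1/30)*sqrt(1055))*i. At the order-2 pole a set g(ψ) = (ψ - a)^2*(rational part) = [-5/14] / (ψ - a')^2.
Order-2 pole: residue = g'(a); g'((-1/6) + ((1/30)*sqrt(1055))*i) = ((675/311647)*sqrt(1055))*i, so the residue is ((675/311647)*sqrt(1055))*i.
List the singular points by increasing real part (a conjugate pair: the negative imaginary part first).


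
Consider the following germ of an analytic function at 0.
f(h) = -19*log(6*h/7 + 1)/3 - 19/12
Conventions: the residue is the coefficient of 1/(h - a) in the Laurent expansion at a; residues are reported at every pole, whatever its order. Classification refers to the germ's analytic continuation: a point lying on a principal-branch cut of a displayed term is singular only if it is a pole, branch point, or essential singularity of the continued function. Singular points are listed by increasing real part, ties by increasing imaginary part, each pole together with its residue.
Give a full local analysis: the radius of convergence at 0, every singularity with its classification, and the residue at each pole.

Radius of convergence at 0: 7/6.
At -7/6: a logarithmic branch point.

Branch term (-19/3)*log(1 - h/(-7/6)): its argument vanishes at h = -7/6, a logarithmic branch point, modulus 7/6.
The radius of convergence is the smallest modulus among the singular points: 7/6.


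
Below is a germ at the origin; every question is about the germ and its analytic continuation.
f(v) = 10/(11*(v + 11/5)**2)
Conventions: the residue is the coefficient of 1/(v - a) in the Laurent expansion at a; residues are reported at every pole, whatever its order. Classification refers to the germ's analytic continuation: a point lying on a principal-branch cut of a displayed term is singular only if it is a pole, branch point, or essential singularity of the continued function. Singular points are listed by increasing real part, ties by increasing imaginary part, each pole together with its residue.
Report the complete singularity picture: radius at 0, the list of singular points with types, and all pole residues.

Denominator factor (v + 11/5)^2: pole of order 2 at -11/5, modulus 11/5.
The radius of convergence is the smallest modulus among the singular points: 11/5.
At the order-2 pole -11/5 set g(v) = (v - (-11/5))^2*f(v) = 10/11.
Order-2 pole: residue = g'(a); g'(-11/5) = 0, so the residue is 0.

Radius of convergence at 0: 11/5.
At -11/5: a pole of order 2; residue 0.


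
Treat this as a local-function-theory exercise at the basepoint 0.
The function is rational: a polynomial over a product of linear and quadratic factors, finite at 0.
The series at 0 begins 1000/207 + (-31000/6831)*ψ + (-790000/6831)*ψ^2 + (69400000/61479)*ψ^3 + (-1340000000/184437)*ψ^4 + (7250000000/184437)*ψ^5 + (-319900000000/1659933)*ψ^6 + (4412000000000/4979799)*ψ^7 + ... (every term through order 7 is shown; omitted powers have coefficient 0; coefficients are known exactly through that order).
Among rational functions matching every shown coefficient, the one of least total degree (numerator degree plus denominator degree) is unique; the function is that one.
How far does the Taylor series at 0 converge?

The radius of convergence is 3/10.

No rational of total degree below 4 reproduces all 8 coefficients; solving the [1/3] Pade equations on them gives f(ψ) = (13*ψ/11 + 3/23)/(ψ + 3/10)**3, whose expansion matches every shown term.
Denominator factor (ψ + 3/10)^3: pole of order 3 at -3/10, modulus 3/10.
The radius of convergence is the smallest modulus among the singular points: 3/10.


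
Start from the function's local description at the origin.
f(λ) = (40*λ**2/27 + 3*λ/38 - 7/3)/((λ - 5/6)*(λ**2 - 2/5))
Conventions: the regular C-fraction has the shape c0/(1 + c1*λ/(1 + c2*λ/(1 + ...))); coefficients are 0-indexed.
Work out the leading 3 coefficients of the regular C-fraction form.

The regular C-fraction coefficients are [-7, -1551/1330, -129023/79002].

Taylor coefficients (expand at 0): a_0 = -7, a_1 = -1551/190, a_2 = -195379/8550.
c0 = a_0 = -7. Peel one level at a time: if S = 1 + c*λ/S' with S'(0) = 1, then c is the λ-coefficient of S and S' = c*λ/(S - 1).
S_1 = c0/f = 1 + (-1551/1330)*λ + (-6064081/3184020)*λ^2 + ...; c1 = -1551/1330.
S_2 = c1*λ/(S_1 - 1) = 1 + (-129023/79002)*λ + ...; c2 = -129023/79002.


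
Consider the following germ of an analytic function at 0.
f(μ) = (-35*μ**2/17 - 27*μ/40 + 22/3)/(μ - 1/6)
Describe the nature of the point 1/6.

The point is a pole of order 1.

The denominator factor μ - 1/6 vanishes at 1/6 and appears to the power 1; the numerator there equals 87683/12240, nonzero, and no other factor vanishes.
Hence a pole whose order is the multiplicity, 1.


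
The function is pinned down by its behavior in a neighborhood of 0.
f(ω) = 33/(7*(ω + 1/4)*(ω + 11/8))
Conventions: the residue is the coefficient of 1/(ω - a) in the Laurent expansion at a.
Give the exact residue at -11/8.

The residue is -88/21.

At the order-1 pole -11/8 set g(ω) = (ω - (-11/8))*f(ω) = 33/(7*(ω + 1/4)).
Simple pole: residue = g(a) at a = -11/8, which is -88/21.


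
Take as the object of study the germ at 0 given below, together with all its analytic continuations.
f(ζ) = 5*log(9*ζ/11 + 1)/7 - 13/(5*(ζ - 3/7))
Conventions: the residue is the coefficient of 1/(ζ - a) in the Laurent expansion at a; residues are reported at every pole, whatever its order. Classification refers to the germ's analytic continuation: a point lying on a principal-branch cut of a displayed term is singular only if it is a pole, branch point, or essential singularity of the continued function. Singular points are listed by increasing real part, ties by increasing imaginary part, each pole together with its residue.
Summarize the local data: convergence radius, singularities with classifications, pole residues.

Denominator factor (ζ - 3/7): pole of order 1 at 3/7, modulus 3/7.
Branch term (5/7)*log(1 - ζ/(-11/9)): its argument vanishes at ζ = -11/9, a logarithmic branch point, modulus 11/9.
The radius of convergence is the smallest modulus among the singular points: 3/7.
The branch term is analytic at 3/7 and contributes nothing to the residue; only the rational part matters.
At the order-1 pole 3/7 set g(ζ) = (ζ - (3/7))*(rational part) = -13/5.
Simple pole: residue = g(a) at a = 3/7, which is -13/5.
List the singular points by increasing real part (a conjugate pair: the negative imaginary part first).

Radius of convergence at 0: 3/7.
At -11/9: a logarithmic branch point.
At 3/7: a pole of order 1; residue -13/5.


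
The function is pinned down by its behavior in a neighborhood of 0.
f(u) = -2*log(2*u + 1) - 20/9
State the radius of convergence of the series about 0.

The radius of convergence is 1/2.

Branch term (-2)*log(1 - u/(-1/2)): its argument vanishes at u = -1/2, a logarithmic branch point, modulus 1/2.
The radius of convergence is the smallest modulus among the singular points: 1/2.


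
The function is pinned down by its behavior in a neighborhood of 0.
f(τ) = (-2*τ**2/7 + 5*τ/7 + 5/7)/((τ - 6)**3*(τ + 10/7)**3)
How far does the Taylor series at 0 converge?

The radius of convergence is 10/7.

Denominator factor (τ - 6)^3: pole of order 3 at 6, modulus 6.
Denominator factor (τ + 10/7)^3: pole of order 3 at -10/7, modulus 10/7.
The radius of convergence is the smallest modulus among the singular points: 10/7.


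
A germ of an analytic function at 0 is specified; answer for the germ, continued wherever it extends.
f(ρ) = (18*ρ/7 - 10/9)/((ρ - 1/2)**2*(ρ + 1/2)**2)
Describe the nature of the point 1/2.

The point is a pole of order 2.

The denominator factor ρ - 1/2 vanishes at 1/2 and appears to the power 2; the numerator there equals 11/63, nonzero, and no other factor vanishes.
Hence a pole whose order is the multiplicity, 2.


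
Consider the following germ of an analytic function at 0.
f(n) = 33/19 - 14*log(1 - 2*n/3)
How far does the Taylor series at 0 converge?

The radius of convergence is 3/2.

Branch term (-14)*log(1 - n/(3/2)): its argument vanishes at n = 3/2, a logarithmic branch point, modulus 3/2.
The radius of convergence is the smallest modulus among the singular points: 3/2.


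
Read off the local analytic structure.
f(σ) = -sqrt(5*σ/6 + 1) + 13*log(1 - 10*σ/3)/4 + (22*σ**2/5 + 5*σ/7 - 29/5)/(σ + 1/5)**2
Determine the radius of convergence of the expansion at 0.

Denominator factor (σ + 1/5)^2: pole of order 2 at -1/5, modulus 1/5.
Branch term (13/4)*log(1 - σ/(3/10)): its argument vanishes at σ = 3/10, a logarithmic branch point, modulus 3/10.
Branch term (-1)*sqrt(1 - σ/(-6/5)): its argument vanishes at σ = -6/5, a square-root branch point, modulus 6/5.
The radius of convergence is the smallest modulus among the singular points: 1/5.

The radius of convergence is 1/5.


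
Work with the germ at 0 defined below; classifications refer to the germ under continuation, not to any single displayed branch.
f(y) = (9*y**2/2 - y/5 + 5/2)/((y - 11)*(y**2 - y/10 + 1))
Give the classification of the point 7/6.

The point is a regular point.

Denominator factors: y - 11 = -59/6 at y = 7/6; y**2 - y/10 + 1 = 101/45 at y = 7/6 — none vanishes.
So the germ continues analytically to 7/6.


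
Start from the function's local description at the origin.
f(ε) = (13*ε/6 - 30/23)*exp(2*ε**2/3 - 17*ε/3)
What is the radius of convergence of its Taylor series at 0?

The factor exp(2*ε**2/3 - 17*ε/3) is entire and contributes no finite singular point.
The polynomial part has no poles.
No finite singular points: the Taylor series at 0 converges everywhere.

The radius of convergence is infinite.


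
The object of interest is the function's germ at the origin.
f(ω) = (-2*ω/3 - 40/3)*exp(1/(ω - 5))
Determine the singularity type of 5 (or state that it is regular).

The point is an essential singularity.

The exponent 1/(ω - (5)) has a pole at 5, so exp(1/(ω - (5))) takes every nonzero value near it: an essential singularity (not a pole of any order).


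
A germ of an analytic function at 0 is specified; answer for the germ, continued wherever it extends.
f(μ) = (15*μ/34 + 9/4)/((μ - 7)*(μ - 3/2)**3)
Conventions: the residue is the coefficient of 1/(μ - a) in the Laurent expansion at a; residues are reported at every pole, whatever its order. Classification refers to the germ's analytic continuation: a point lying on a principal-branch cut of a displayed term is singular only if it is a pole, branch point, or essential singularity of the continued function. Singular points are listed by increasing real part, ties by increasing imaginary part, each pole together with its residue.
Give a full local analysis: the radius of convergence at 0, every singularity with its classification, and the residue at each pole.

Radius of convergence at 0: 3/2.
At 3/2: a pole of order 3; residue -6/187.
At 7: a pole of order 1; residue 6/187.

Denominator factor (μ - 7): pole of order 1 at 7, modulus 7.
Denominator factor (μ - 3/2)^3: pole of order 3 at 3/2, modulus 3/2.
The radius of convergence is the smallest modulus among the singular points: 3/2.
At the order-3 pole 3/2 set g(μ) = (μ - (3/2))^3*f(μ) = (15*μ/34 + 9/4)/(μ - 7).
Order-3 pole: residue = g''(a)/2; g''(3/2) = -12/187, so the residue is -6/187.
At the order-1 pole 7 set g(μ) = (μ - (7))*f(μ) = (15*μ/34 + 9/4)/(μ - 3/2)**3.
Simple pole: residue = g(a) at a = 7, which is 6/187.
List the singular points by increasing real part (a conjugate pair: the negative imaginary part first).


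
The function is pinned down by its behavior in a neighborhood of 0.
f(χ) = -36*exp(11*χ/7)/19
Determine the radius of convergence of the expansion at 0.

The radius of convergence is infinite.

The factor exp(11*χ/7) is entire and contributes no finite singular point.
The polynomial part has no poles.
No finite singular points: the Taylor series at 0 converges everywhere.


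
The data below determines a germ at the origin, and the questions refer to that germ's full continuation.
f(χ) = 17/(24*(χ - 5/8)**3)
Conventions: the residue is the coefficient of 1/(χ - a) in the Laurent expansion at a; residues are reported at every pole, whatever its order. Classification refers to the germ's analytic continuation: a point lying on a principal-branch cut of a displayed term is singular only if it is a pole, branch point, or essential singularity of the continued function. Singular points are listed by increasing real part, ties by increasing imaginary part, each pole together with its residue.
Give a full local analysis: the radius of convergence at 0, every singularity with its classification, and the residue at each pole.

Radius of convergence at 0: 5/8.
At 5/8: a pole of order 3; residue 0.

Denominator factor (χ - 5/8)^3: pole of order 3 at 5/8, modulus 5/8.
The radius of convergence is the smallest modulus among the singular points: 5/8.
At the order-3 pole 5/8 set g(χ) = (χ - (5/8))^3*f(χ) = 17/24.
Order-3 pole: residue = g''(a)/2; g''(5/8) = 0, so the residue is 0.


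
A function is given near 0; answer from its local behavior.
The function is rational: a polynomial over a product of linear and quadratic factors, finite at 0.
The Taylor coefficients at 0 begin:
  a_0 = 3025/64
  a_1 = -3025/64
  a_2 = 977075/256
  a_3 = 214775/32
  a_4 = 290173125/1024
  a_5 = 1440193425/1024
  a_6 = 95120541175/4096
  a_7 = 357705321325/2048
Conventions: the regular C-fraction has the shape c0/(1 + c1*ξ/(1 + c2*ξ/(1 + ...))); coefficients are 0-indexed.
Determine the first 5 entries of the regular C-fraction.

The regular C-fraction coefficients are [3025/64, 1, 319/4, -9691/116, 4400/25549].

Taylor coefficients (read off): a_0 = 3025/64, a_1 = -3025/64, a_2 = 977075/256, a_3 = 214775/32, a_4 = 290173125/1024.
c0 = a_0 = 3025/64. Peel one level at a time: if S = 1 + c*ξ/S' with S'(0) = 1, then c is the ξ-coefficient of S and S' = c*ξ/(S - 1).
S_1 = c0/f = 1 + (1)*ξ + (-319/4)*ξ^2 + ...; c1 = 1.
S_2 = c1*ξ/(S_1 - 1) = 1 + (319/4)*ξ + (106601/16)*ξ^2 + ...; c2 = 319/4.
S_3 = c2*ξ/(S_2 - 1) = 1 + (-9691/116)*ξ + (12100/841)*ξ^2 + ...; c3 = -9691/116.
S_4 = c3*ξ/(S_3 - 1) = 1 + (4400/25549)*ξ + ...; c4 = 4400/25549.


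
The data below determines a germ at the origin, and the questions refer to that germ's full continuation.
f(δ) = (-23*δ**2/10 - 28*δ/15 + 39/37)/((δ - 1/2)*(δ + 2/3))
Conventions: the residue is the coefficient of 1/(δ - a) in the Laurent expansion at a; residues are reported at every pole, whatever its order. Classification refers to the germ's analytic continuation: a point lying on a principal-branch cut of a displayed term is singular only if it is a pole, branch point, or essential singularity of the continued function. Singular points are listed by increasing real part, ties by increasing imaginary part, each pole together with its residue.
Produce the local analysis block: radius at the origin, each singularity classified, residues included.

Radius of convergence at 0: 1/2.
At -2/3: a pole of order 1; residue -850/777.
At 1/2: a pole of order 1; residue -2017/5180.

Denominator factor (δ - 1/2): pole of order 1 at 1/2, modulus 1/2.
Denominator factor (δ + 2/3): pole of order 1 at -2/3, modulus 2/3.
The radius of convergence is the smallest modulus among the singular points: 1/2.
At the order-1 pole -2/3 set g(δ) = (δ - (-2/3))*f(δ) = (-23*δ**2/10 - 28*δ/15 + 39/37)/(δ - 1/2).
Simple pole: residue = g(a) at a = -2/3, which is -850/777.
At the order-1 pole 1/2 set g(δ) = (δ - (1/2))*f(δ) = (-23*δ**2/10 - 28*δ/15 + 39/37)/(δ + 2/3).
Simple pole: residue = g(a) at a = 1/2, which is -2017/5180.
List the singular points by increasing real part (a conjugate pair: the negative imaginary part first).


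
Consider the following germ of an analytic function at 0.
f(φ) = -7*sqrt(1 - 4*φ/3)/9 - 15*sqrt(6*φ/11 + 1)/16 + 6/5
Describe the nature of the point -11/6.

The point is an algebraic (square-root) branch point.

The term (-15/16)*sqrt(1 - φ/(-11/6)) has argument 1 - -11/6/(-11/6) = 0 at -11/6: a square-root (algebraic, two-sheeted) branch point; the remaining terms are analytic or single-valued there.


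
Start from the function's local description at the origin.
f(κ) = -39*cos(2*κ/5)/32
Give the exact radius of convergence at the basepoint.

The radius of convergence is infinite.

The factor cos(2*κ/5) is entire and contributes no finite singular point.
The polynomial part has no poles.
No finite singular points: the Taylor series at 0 converges everywhere.


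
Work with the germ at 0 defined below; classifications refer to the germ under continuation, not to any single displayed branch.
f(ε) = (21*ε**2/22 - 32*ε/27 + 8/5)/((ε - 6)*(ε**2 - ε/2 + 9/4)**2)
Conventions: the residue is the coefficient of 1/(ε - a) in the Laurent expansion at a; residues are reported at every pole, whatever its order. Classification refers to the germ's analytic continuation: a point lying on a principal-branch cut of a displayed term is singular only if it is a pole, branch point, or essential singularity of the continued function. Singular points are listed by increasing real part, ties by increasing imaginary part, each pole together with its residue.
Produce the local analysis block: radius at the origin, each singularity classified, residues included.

Denominator factor (ε - 6): pole of order 1 at 6, modulus 6.
Denominator factor (ε**2 - ε/2 + 9/4)^2: discriminant -35/4, complex-conjugate roots (1/4) + ((1/4)*sqrt(35))*i and (1/4) - ((1/4)*sqrt(35))*i; poles of order 2, moduli 3/2 and 3/2.
The radius of convergence is the smallest modulus among the singular points: 3/2.
The factor ε**2 - ε/2 + 9/4 splits as (ε - a)(ε - a') with a = (1/4) - ((1/4)*sqrt(35))*i, a' = (1/4) + ((1/4)*sqrt(35))*i. At the order-2 pole a set g(ε) = (ε - a)^2*f(ε) = [(21*ε**2/22 - 32*ε/27 + 8/5)/(ε - 6)] / (ε - a')^2.
Order-2 pole: residue = g'(a); g'((1/4) - ((1/4)*sqrt(35))*i) = (-114256/9841095) - ((80279566/12055341375)*sqrt(35))*i, so the residue is (-114256/9841095) - ((80279566/12055341375)*sqrt(35))*i.
The factor ε**2 - ε/2 + 9/4 splits as (ε - a)(ε - a') with a = (1/4) + ((1/4)*sqrt(35))*i, a' = (1/4) - ((1/4)*sqrt(35))*i. At the order-2 pole a set g(ε) = (ε - a)^2*f(ε) = [(21*ε**2/22 - 32*ε/27 + 8/5)/(ε - 6)] / (ε - a')^2.
Order-2 pole: residue = g'(a); g'((1/4) + ((1/4)*sqrt(35))*i) = (-114256/9841095) + ((80279566/12055341375)*sqrt(35))*i, so the residue is (-114256/9841095) + ((80279566/12055341375)*sqrt(35))*i.
At the order-1 pole 6 set g(ε) = (ε - (6))*f(ε) = (21*ε**2/22 - 32*ε/27 + 8/5)/(ε**2 - ε/2 + 9/4)**2.
Simple pole: residue = g(a) at a = 6, which is 228512/9841095.
List the singular points by increasing real part (a conjugate pair: the negative imaginary part first).

Radius of convergence at 0: 3/2.
At (1/4) - ((1/4)*sqrt(35))*i: a pole of order 2; residue (-114256/9841095) - ((80279566/12055341375)*sqrt(35))*i.
At (1/4) + ((1/4)*sqrt(35))*i: a pole of order 2; residue (-114256/9841095) + ((80279566/12055341375)*sqrt(35))*i.
At 6: a pole of order 1; residue 228512/9841095.


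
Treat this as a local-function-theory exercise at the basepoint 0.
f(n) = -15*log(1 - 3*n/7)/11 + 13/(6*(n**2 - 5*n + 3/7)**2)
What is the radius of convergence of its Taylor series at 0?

Denominator factor (n**2 - 5*n + 3/7)^2: discriminant 163/7, real irrational roots 5/2 + (1/14)*sqrt(1141) and 5/2 - (1/14)*sqrt(1141); poles of order 2, moduli 5/2 + (1/14)*sqrt(1141) and 5/2 - (1/14)*sqrt(1141).
Branch term (-15/11)*log(1 - n/(7/3)): its argument vanishes at n = 7/3, a logarithmic branch point, modulus 7/3.
The radius of convergence is the smallest modulus among the singular points: 5/2 - (1/14)*sqrt(1141).

The radius of convergence is 5/2 - (1/14)*sqrt(1141).


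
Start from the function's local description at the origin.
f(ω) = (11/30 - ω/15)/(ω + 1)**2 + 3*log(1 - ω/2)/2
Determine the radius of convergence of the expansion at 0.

The radius of convergence is 1.

Denominator factor (ω + 1)^2: pole of order 2 at -1, modulus 1.
Branch term (3/2)*log(1 - ω/(2)): its argument vanishes at ω = 2, a logarithmic branch point, modulus 2.
The radius of convergence is the smallest modulus among the singular points: 1.


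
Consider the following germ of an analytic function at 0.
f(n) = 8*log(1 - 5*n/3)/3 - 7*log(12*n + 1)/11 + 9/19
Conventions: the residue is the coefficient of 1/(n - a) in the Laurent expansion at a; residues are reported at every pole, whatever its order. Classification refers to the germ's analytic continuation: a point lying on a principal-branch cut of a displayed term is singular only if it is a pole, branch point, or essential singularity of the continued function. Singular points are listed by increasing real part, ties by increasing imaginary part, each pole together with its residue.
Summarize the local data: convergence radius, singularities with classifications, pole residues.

Radius of convergence at 0: 1/12.
At -1/12: a logarithmic branch point.
At 3/5: a logarithmic branch point.

Branch term (8/3)*log(1 - n/(3/5)): its argument vanishes at n = 3/5, a logarithmic branch point, modulus 3/5.
Branch term (-7/11)*log(1 - n/(-1/12)): its argument vanishes at n = -1/12, a logarithmic branch point, modulus 1/12.
The radius of convergence is the smallest modulus among the singular points: 1/12.
List the singular points by increasing real part (a conjugate pair: the negative imaginary part first).


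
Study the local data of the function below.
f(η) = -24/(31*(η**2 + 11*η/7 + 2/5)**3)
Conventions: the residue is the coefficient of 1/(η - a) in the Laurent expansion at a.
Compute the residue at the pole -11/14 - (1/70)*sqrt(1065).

The factor η**2 + 11*η/7 + 2/5 splits as (η - a)(η - a') with a = -11/14 - (1/70)*sqrt(1065), a' = -11/14 + (1/70)*sqrt(1065). At the order-3 pole a set g(η) = (η - a)^3*f(η) = [-24/31] / (η - a')^3.
Order-3 pole: residue = g''(a)/2; g''(-11/14 - (1/70)*sqrt(1065)) = (13445600/33285723)*sqrt(1065), so the residue is (6722800/33285723)*sqrt(1065).

The residue is (6722800/33285723)*sqrt(1065).


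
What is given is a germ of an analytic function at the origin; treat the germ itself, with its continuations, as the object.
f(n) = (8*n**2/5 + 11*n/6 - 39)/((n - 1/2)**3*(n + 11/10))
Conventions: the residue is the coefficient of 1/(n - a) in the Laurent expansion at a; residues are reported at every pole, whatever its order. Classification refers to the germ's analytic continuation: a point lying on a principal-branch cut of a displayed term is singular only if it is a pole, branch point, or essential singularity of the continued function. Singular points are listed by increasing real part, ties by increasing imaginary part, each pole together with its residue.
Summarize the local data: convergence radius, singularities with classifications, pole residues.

Denominator factor (n - 1/2)^3: pole of order 3 at 1/2, modulus 1/2.
Denominator factor (n + 11/10): pole of order 1 at -11/10, modulus 11/10.
The radius of convergence is the smallest modulus among the singular points: 1/2.
At the order-1 pole -11/10 set g(n) = (n - (-11/10))*f(n) = (8*n**2/5 + 11*n/6 - 39)/(n - 1/2)**3.
Simple pole: residue = g(a) at a = -11/10, which is 58621/6144.
At the order-3 pole 1/2 set g(n) = (n - (1/2))^3*f(n) = (8*n**2/5 + 11*n/6 - 39)/(n + 11/10).
Order-3 pole: residue = g''(a)/2; g''(1/2) = -58621/3072, so the residue is -58621/6144.
List the singular points by increasing real part (a conjugate pair: the negative imaginary part first).

Radius of convergence at 0: 1/2.
At -11/10: a pole of order 1; residue 58621/6144.
At 1/2: a pole of order 3; residue -58621/6144.


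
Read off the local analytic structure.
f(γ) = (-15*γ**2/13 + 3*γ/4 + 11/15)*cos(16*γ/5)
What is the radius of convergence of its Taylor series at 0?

The factor cos(16*γ/5) is entire and contributes no finite singular point.
The polynomial part has no poles.
No finite singular points: the Taylor series at 0 converges everywhere.

The radius of convergence is infinite.


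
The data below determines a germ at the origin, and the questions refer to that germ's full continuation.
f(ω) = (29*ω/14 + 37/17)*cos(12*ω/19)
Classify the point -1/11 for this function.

There is no denominator, hence no pole anywhere.
The factor cos(12*ω/19) is entire.
So the germ continues analytically to -1/11.

The point is a regular point.


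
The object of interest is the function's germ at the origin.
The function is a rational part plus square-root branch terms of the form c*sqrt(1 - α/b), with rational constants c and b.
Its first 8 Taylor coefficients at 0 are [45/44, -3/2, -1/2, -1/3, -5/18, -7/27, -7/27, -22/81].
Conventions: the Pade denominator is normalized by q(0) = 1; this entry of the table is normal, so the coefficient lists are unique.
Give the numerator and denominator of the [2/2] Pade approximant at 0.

Taylor coefficients needed (read off): a_0 = 45/44, a_1 = -3/2, a_2 = -1/2, a_3 = -1/3, a_4 = -5/18.
Write the denominator as Q(α) = 1 + q1*α + q2*α^2. Requiring Q*f - P = O(α^5) with deg P <= 2 kills the coefficients of α^3..α^4 in Q*f:
  α^3: a_3 + q1*a_2 + q2*a_1 = 0, i.e. -1/3 + (-1/2)*q1 + (-3/2)*q2 = 0.
  α^4: a_4 + q1*a_3 + q2*a_2 = 0, i.e. -5/18 + (-1/3)*q1 + (-1/2)*q2 = 0.
Solving this linear system: q1 = -1, q2 = 1/9.
The numerator is Q*f truncated at degree 2: P0 = a_0 = 45/44; P1 = a_1 + q1*a_0 = -111/44; P2 = a_2 + q1*a_1 + q2*a_0 = 49/44.

The Pade approximant has numerator coefficients [45/44, -111/44, 49/44]; denominator coefficients [1, -1, 1/9].


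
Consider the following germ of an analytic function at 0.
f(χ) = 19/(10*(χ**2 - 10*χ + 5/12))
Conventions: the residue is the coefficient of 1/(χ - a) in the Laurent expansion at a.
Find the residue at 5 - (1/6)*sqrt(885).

The factor χ**2 - 10*χ + 5/12 splits as (χ - a)(χ - a') with a = 5 - (1/6)*sqrt(885), a' = 5 + (1/6)*sqrt(885). At the order-1 pole a set g(χ) = (χ - a)*f(χ) = [19/10] / (χ - a').
Simple pole: residue = g(a) at a = 5 - (1/6)*sqrt(885), which is -(19/2950)*sqrt(885).

The residue is -(19/2950)*sqrt(885).


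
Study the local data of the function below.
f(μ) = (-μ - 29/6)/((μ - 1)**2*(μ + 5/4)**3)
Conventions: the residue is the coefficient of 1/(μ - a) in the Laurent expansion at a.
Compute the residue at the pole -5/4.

The residue is -3904/6561.

At the order-3 pole -5/4 set g(μ) = (μ - (-5/4))^3*f(μ) = (-μ - 29/6)/(μ - 1)**2.
Order-3 pole: residue = g''(a)/2; g''(-5/4) = -7808/6561, so the residue is -3904/6561.


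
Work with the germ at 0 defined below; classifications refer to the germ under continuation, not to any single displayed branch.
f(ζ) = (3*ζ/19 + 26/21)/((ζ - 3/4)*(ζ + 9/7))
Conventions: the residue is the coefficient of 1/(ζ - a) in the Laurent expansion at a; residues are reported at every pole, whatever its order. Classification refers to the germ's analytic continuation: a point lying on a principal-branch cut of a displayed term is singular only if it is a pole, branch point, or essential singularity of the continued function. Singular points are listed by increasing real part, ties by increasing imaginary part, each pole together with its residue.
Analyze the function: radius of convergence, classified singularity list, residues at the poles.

Denominator factor (ζ + 9/7): pole of order 1 at -9/7, modulus 9/7.
Denominator factor (ζ - 3/4): pole of order 1 at 3/4, modulus 3/4.
The radius of convergence is the smallest modulus among the singular points: 3/4.
At the order-1 pole -9/7 set g(ζ) = (ζ - (-9/7))*f(ζ) = (3*ζ/19 + 26/21)/(ζ - 3/4).
Simple pole: residue = g(a) at a = -9/7, which is -1652/3249.
At the order-1 pole 3/4 set g(ζ) = (ζ - (3/4))*f(ζ) = (3*ζ/19 + 26/21)/(ζ + 9/7).
Simple pole: residue = g(a) at a = 3/4, which is 2165/3249.
List the singular points by increasing real part (a conjugate pair: the negative imaginary part first).

Radius of convergence at 0: 3/4.
At -9/7: a pole of order 1; residue -1652/3249.
At 3/4: a pole of order 1; residue 2165/3249.


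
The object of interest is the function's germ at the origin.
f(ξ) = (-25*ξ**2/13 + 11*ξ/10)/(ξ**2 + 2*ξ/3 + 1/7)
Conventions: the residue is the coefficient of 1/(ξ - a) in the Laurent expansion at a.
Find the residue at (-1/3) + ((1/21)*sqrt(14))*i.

The factor ξ**2 + 2*ξ/3 + 1/7 splits as (ξ - a)(ξ - a') with a = (-1/3) + ((1/21)*sqrt(14))*i, a' = (-1/3) - ((1/21)*sqrt(14))*i. At the order-1 pole a set g(ξ) = (ξ - a)*f(ξ) = [-25*ξ**2/13 + 11*ξ/10] / (ξ - a').
Simple pole: residue = g(a) at a = (-1/3) + ((1/21)*sqrt(14))*i, which is (929/780) + ((4253/10920)*sqrt(14))*i.

The residue is (929/780) + ((4253/10920)*sqrt(14))*i.


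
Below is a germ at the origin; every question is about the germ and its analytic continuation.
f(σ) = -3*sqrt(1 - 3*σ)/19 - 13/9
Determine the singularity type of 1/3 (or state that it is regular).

The point is an algebraic (square-root) branch point.

The term (-3/19)*sqrt(1 - σ/(1/3)) has argument 1 - 1/3/(1/3) = 0 at 1/3: a square-root (algebraic, two-sheeted) branch point; the remaining terms are analytic or single-valued there.


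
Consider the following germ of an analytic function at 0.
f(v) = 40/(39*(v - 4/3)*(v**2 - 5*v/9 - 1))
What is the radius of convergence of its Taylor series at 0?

Denominator factor (v - 4/3): pole of order 1 at 4/3, modulus 4/3.
Denominator factor (v**2 - 5*v/9 - 1): discriminant 349/81, real irrational roots 5/18 + (1/18)*sqrt(349) and 5/18 - (1/18)*sqrt(349); poles of order 1, moduli 5/18 + (1/18)*sqrt(349) and -5/18 + (1/18)*sqrt(349).
The radius of convergence is the smallest modulus among the singular points: -5/18 + (1/18)*sqrt(349).

The radius of convergence is -5/18 + (1/18)*sqrt(349).


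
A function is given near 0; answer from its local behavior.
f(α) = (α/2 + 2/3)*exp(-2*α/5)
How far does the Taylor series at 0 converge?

The radius of convergence is infinite.

The factor exp(-2*α/5) is entire and contributes no finite singular point.
The polynomial part has no poles.
No finite singular points: the Taylor series at 0 converges everywhere.


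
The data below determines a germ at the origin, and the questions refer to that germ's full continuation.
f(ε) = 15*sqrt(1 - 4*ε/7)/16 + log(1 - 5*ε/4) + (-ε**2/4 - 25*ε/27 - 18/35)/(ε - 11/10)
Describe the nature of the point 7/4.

The point is an algebraic (square-root) branch point.

The term (15/16)*sqrt(1 - ε/(7/4)) has argument 1 - 7/4/(7/4) = 0 at 7/4: a square-root (algebraic, two-sheeted) branch point; the remaining terms are analytic or single-valued there.


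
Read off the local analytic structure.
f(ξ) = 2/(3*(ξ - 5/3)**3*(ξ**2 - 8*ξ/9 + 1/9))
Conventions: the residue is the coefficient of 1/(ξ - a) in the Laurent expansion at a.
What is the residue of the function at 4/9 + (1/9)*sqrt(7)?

The residue is -14985/27436 - (63261/192052)*sqrt(7).

The factor ξ**2 - 8*ξ/9 + 1/9 splits as (ξ - a)(ξ - a') with a = 4/9 + (1/9)*sqrt(7), a' = 4/9 - (1/9)*sqrt(7). At the order-1 pole a set g(ξ) = (ξ - a)*f(ξ) = [2/(3*(ξ - 5/3)**3)] / (ξ - a').
Simple pole: residue = g(a) at a = 4/9 + (1/9)*sqrt(7), which is -14985/27436 - (63261/192052)*sqrt(7).


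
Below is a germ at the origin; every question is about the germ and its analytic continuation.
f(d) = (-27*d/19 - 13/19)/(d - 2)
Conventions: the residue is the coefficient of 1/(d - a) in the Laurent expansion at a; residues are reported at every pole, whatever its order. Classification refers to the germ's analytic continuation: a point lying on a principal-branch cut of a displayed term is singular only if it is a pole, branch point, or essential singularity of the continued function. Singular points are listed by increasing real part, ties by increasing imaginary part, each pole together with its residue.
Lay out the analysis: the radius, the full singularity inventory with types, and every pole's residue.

Radius of convergence at 0: 2.
At 2: a pole of order 1; residue -67/19.

Denominator factor (d - 2): pole of order 1 at 2, modulus 2.
The radius of convergence is the smallest modulus among the singular points: 2.
At the order-1 pole 2 set g(d) = (d - (2))*f(d) = -27*d/19 - 13/19.
Simple pole: residue = g(a) at a = 2, which is -67/19.


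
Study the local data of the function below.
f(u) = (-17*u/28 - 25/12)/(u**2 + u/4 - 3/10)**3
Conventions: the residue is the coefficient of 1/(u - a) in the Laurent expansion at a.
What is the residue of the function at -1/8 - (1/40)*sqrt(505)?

The residue is (2158400/7212107)*sqrt(505).

The factor u**2 + u/4 - 3/10 splits as (u - a)(u - a') with a = -1/8 - (1/40)*sqrt(505), a' = -1/8 + (1/40)*sqrt(505). At the order-3 pole a set g(u) = (u - a)^3*f(u) = [-17*u/28 - 25/12] / (u - a')^3.
Order-3 pole: residue = g''(a)/2; g''(-1/8 - (1/40)*sqrt(505)) = (4316800/7212107)*sqrt(505), so the residue is (2158400/7212107)*sqrt(505).


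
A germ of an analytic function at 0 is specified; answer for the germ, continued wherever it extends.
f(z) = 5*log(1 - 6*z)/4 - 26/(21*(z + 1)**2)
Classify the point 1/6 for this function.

The term (5/4)*log(1 - z/(1/6)) has argument 1 - 1/6/(1/6) = 0 at 1/6: a logarithmic (infinitely-sheeted) branch point; the remaining terms are analytic or single-valued there.

The point is a logarithmic branch point.


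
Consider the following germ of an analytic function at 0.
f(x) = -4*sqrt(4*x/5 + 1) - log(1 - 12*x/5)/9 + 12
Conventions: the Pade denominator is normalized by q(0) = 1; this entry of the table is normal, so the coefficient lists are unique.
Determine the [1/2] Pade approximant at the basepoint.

Taylor coefficients needed (expand at 0): a_0 = 8, a_1 = -4/3, a_2 = 16/25, a_3 = 48/125.
Write the denominator as Q(x) = 1 + q1*x + q2*x^2. Requiring Q*f - P = O(x^4) with deg P <= 1 kills the coefficients of x^2..x^3 in Q*f:
  x^2: a_2 + q1*a_1 + q2*a_0 = 0, i.e. 16/25 + (-4/3)*q1 + (8)*q2 = 0.
  x^3: a_3 + q1*a_2 + q2*a_1 = 0, i.e. 48/125 + (16/25)*q1 + (-4/3)*q2 = 0.
Solving this linear system: q1 = -276/235, q2 = -324/1175.
The numerator is Q*f truncated at degree 1: P0 = a_0 = 8; P1 = a_1 + q1*a_0 = -7564/705.

The Pade approximant has numerator coefficients [8, -7564/705]; denominator coefficients [1, -276/235, -324/1175].


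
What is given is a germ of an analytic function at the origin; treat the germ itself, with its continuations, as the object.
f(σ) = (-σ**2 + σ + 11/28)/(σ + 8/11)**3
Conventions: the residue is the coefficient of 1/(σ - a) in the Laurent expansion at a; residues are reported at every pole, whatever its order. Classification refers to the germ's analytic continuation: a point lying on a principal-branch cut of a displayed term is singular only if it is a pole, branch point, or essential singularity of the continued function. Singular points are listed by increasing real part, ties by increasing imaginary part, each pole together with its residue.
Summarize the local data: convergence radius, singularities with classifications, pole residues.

Denominator factor (σ + 8/11)^3: pole of order 3 at -8/11, modulus 8/11.
The radius of convergence is the smallest modulus among the singular points: 8/11.
At the order-3 pole -8/11 set g(σ) = (σ - (-8/11))^3*f(σ) = -σ**2 + σ + 11/28.
Order-3 pole: residue = g''(a)/2; g''(-8/11) = -2, so the residue is -1.

Radius of convergence at 0: 8/11.
At -8/11: a pole of order 3; residue -1.


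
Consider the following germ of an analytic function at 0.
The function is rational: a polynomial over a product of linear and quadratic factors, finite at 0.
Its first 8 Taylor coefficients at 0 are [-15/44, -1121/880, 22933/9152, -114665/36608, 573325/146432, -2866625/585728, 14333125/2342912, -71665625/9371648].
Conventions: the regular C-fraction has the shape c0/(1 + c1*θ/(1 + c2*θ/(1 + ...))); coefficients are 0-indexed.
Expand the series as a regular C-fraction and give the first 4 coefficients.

The regular C-fraction coefficients are [-15/44, -1121/300, 328108/57525, -11315625/45756152].

Taylor coefficients (read off): a_0 = -15/44, a_1 = -1121/880, a_2 = 22933/9152, a_3 = -114665/36608.
c0 = a_0 = -15/44. Peel one level at a time: if S = 1 + c*θ/S' with S'(0) = 1, then c is the θ-coefficient of S and S' = c*θ/(S - 1).
S_1 = c0/f = 1 + (-1121/300)*θ + (1558513/73125)*θ^2 + ...; c1 = -1121/300.
S_2 = c1*θ/(S_1 - 1) = 1 + (328108/57525)*θ + (1659625/1176578)*θ^2 + ...; c2 = 328108/57525.
S_3 = c2*θ/(S_2 - 1) = 1 + (-11315625/45756152)*θ + ...; c3 = -11315625/45756152.


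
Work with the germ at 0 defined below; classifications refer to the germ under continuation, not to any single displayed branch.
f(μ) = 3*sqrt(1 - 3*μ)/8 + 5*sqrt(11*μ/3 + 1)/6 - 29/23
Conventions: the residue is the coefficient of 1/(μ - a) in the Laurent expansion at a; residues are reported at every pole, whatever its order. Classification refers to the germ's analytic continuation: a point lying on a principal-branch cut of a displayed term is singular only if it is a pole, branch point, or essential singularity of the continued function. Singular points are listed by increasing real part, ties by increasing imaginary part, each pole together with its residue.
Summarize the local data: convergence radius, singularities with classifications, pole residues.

Branch term (3/8)*sqrt(1 - μ/(1/3)): its argument vanishes at μ = 1/3, a square-root branch point, modulus 1/3.
Branch term (5/6)*sqrt(1 - μ/(-3/11)): its argument vanishes at μ = -3/11, a square-root branch point, modulus 3/11.
The radius of convergence is the smallest modulus among the singular points: 3/11.
List the singular points by increasing real part (a conjugate pair: the negative imaginary part first).

Radius of convergence at 0: 3/11.
At -3/11: an algebraic (square-root) branch point.
At 1/3: an algebraic (square-root) branch point.


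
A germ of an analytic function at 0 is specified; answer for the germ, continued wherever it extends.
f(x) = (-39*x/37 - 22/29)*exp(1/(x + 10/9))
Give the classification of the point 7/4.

There is no denominator, hence no pole anywhere.
The essential point of exp(1/(x - (-10/9))) is -10/9, not 7/4.
So the germ continues analytically to 7/4.

The point is a regular point.
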